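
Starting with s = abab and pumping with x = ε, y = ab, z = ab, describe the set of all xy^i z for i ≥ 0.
{xy^i z : i ≥ 0} = {(ab)^(i+1) : i ≥ 0} = {ab, abab, ababab, ...}

With x = ε, y = ab, z = ab: Pumping 'ab' gives strings of alternating a's and b's.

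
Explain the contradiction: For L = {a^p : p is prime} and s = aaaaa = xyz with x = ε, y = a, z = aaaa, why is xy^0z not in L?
xy⁰z = aaaa ∉ L

Pumping with i = 0 replaces y = a by y⁰ = ε:
- Original: s = xyz = aaaaa; aaaaa has length 5, which is prime, so it is in L
- Pumped: xy⁰z = ε · ε · aaaa = aaaa
- aaaa has length 4 = 2 × 2, which is not prime, so it is not in L

The pumping lemma would require xy⁰z ∈ L, so this decomposition yields a contradiction.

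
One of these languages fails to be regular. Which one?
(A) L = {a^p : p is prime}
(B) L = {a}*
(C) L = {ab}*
(A) {a^p : p is prime}

(A) L = {a^p : p is prime} is NOT regular.

The pumping lemma can be used to prove this:
After pumping, the length becomes composite

The other languages are regular because they can be recognized by finite automata.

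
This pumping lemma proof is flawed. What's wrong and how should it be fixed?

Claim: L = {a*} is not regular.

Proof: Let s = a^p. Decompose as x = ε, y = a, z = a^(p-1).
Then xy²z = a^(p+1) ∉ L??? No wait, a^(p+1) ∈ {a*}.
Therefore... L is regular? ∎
Error: The proof attempts to show a*  is not regular, but a* IS regular!

Correction: a* is a regular language (recognized by a simple DFA with one accepting state and self-loop on 'a'). The pumping lemma can only prove non-regularity, not regularity. For regular languages, pumping always works.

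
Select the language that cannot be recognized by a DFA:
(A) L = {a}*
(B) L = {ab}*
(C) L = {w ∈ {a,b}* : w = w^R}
(C) {w ∈ {a,b}* : w = w^R}

(C) L = {w ∈ {a,b}* : w = w^R} is NOT regular.

The pumping lemma can be used to prove this:
After pumping, the string is no longer symmetric

The other languages are regular because they can be recognized by finite automata.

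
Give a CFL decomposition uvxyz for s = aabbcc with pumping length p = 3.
u='aa', v='b', x='b', y='c', z='c'

For s = aabbcc with pumping length p = 3:

One valid decomposition:
- u = 'aa'
- v = 'b'
- x = 'b'
- y = 'c'
- z = 'c'

Verification:
- uvxyz = 'aa' + 'b' + 'b' + 'c' + 'c' = aabbcc ✓
- |vxy| = |'bbc'| = 3 ≤ 3 ✓
- |vy| = |'bc'| = 2 > 0 ✓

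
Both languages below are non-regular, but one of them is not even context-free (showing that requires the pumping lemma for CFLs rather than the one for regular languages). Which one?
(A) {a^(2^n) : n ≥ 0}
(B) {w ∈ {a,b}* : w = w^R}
(A) {a^(2^n) : n ≥ 0}

(A) {a^(2^n) : n ≥ 0} requires the CFL pumping lemma.

- {w ∈ {a,b}* : w = w^R} is context-free (but not regular)
  • Can be shown non-regular with the regular pumping lemma
  • After pumping, the string is no longer symmetric

- {a^(2^n) : n ≥ 0} is NOT context-free
  • Requires the CFL pumping lemma to prove
  • Gaps between powers of 2 grow exponentially

The CFL pumping lemma is "stronger" in that it can prove non-membership
in the larger class of context-free languages.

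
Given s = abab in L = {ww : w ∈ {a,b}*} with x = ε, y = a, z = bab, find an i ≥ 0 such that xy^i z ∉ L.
i = 2

xy²z = ε · aa · bab = aabab; aabab has odd length 5, so it cannot be written as ww and is not in L.
(Other choices also work, e.g. i = 0, 3; only i = 1 is guaranteed to stay in L since xy¹z = s.)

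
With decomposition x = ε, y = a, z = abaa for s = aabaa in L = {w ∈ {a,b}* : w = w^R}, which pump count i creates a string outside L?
i = 2

xy²z = ε · aa · abaa = aaabaa; aaabaa reversed is aabaaa ≠ aaabaa, so it is not a palindrome and is not in L.
(Other choices also work, e.g. i = 0, 3; only i = 1 is guaranteed to stay in L since xy¹z = s.)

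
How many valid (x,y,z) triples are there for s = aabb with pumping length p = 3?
6

For s = 'aabb' with pumping length p = 3:

Constraints: |xy| ≤ 3, |y| > 0

Valid decompositions (|xy| ≤ p, |y| ≥ 1):
  • x='', y='a', z='abb'
  • x='a', y='a', z='bb'
  • x='', y='aa', z='bb'
  • x='aa', y='b', z='b'
  • x='a', y='ab', z='b'
  • x='', y='aab', z='b'

Total count: 6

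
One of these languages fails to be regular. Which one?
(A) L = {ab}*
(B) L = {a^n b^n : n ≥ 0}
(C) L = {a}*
(B) {a^n b^n : n ≥ 0}

(B) L = {a^n b^n : n ≥ 0} is NOT regular.

The pumping lemma can be used to prove this:
After pumping, the number of a's and b's become unequal

The other languages are regular because they can be recognized by finite automata.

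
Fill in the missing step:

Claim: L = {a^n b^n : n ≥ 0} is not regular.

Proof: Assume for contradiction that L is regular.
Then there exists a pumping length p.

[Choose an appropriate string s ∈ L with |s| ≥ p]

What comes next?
s = a^p b^p

This string is in L (has equal a's and b's) and has length 2p ≥ p.
Any decomposition xyz with |xy| ≤ p means y consists only of a's,
so pumping will unbalance the counts.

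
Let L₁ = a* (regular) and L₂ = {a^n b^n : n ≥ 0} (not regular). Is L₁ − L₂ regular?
Yes — L₁ − L₂ is regular.

The only string of a* that lies in {a^n b^n} is ε, so L₁ − L₂ = a* − {ε} = a⁺ = aa*, which is regular.

Note that the bare facts "L₁ regular, L₂ non-regular" do not settle the question by themselves: the closure of regular languages under ∪, ∩, complement and difference applies only when BOTH operands are regular. With a non-regular operand the result can come out regular or non-regular depending on the specific languages, so one has to work out L₁ − L₂ for this particular pair, as above.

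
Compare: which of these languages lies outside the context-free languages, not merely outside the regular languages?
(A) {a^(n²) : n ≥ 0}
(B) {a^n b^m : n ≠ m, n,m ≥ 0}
(A) {a^(n²) : n ≥ 0}

(A) {a^(n²) : n ≥ 0} requires the CFL pumping lemma.

- {a^n b^m : n ≠ m, n,m ≥ 0} is context-free (but not regular)
  • Can be shown non-regular with the regular pumping lemma
  • After pumping a's, we can make n = m

- {a^(n²) : n ≥ 0} is NOT context-free
  • Requires the CFL pumping lemma to prove
  • Gaps between squares grow unboundedly

The CFL pumping lemma is "stronger" in that it can prove non-membership
in the larger class of context-free languages.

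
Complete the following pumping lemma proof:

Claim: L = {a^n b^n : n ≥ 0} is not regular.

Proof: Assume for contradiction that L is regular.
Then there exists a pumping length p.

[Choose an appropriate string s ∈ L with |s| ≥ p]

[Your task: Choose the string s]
s = a^p b^p

This string is in L (has equal a's and b's) and has length 2p ≥ p.
Any decomposition xyz with |xy| ≤ p means y consists only of a's,
so pumping will unbalance the counts.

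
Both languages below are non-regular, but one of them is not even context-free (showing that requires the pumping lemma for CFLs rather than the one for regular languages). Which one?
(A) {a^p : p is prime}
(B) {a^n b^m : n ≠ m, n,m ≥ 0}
(A) {a^p : p is prime}

(A) {a^p : p is prime} requires the CFL pumping lemma.

- {a^n b^m : n ≠ m, n,m ≥ 0} is context-free (but not regular)
  • Can be shown non-regular with the regular pumping lemma
  • After pumping a's, we can make n = m

- {a^p : p is prime} is NOT context-free
  • Requires the CFL pumping lemma to prove
  • The CFL pumping lemma also fails because prime gaps are unbounded

The CFL pumping lemma is "stronger" in that it can prove non-membership
in the larger class of context-free languages.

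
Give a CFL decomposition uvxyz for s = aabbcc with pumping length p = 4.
u='a', v='a', x='bb', y='c', z='c'

For s = aabbcc with pumping length p = 4:

One valid decomposition:
- u = 'a'
- v = 'a'
- x = 'bb'
- y = 'c'
- z = 'c'

Verification:
- uvxyz = 'a' + 'a' + 'bb' + 'c' + 'c' = aabbcc ✓
- |vxy| = |'abbc'| = 4 ≤ 4 ✓
- |vy| = |'ac'| = 2 > 0 ✓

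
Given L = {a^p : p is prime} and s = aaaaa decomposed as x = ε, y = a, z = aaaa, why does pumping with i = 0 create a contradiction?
xy⁰z = aaaa ∉ L

Pumping with i = 0 replaces y = a by y⁰ = ε:
- Original: s = xyz = aaaaa; aaaaa has length 5, which is prime, so it is in L
- Pumped: xy⁰z = ε · ε · aaaa = aaaa
- aaaa has length 4 = 2 × 2, which is not prime, so it is not in L

The pumping lemma would require xy⁰z ∈ L, so this decomposition yields a contradiction.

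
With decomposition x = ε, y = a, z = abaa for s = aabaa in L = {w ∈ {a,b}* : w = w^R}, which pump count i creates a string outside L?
i = 0

xy⁰z = ε · ε · abaa = abaa; abaa reversed is aaba ≠ abaa, so it is not a palindrome and is not in L.
(Other choices also work, e.g. i = 2, 3; only i = 1 is guaranteed to stay in L since xy¹z = s.)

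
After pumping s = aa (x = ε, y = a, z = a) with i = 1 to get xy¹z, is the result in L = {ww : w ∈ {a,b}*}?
Yes

xy¹z = ε · a · a = aa.
aa splits into halves a · a, which are equal, so it is in L (w = a).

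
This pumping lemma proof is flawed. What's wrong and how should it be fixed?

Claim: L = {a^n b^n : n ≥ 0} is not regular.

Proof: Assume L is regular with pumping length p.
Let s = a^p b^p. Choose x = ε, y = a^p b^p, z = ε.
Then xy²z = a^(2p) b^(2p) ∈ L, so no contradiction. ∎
Error: The decomposition violates |xy| ≤ p. With y = a^p b^p, |xy| = |y| = 2p > p. (The proof also miscomputes xy²z, which would be a^p b^p a^p b^p rather than a^(2p) b^(2p), and it wrongly treats one harmless decomposition as settling the matter — the prover does not get to choose the decomposition.)

Correction: The pumping lemma requires |xy| ≤ p, and the argument must handle every decomposition satisfying |xy| ≤ p, |y| ≥ 1. Since s starts with p a's, any such y consists only of a's, say y = a^k with k ≥ 1. Then xy²z = a^(p+k) b^p has unequal numbers of a's and b's, so xy²z ∉ L — the required contradiction.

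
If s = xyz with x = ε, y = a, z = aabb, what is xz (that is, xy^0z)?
aabb

Given x = '', y = 'a', z = 'aabb' and i = 0:

xy^0z = x + y·y·...·y (0 times) + z
       = '' + 'a'^0 + 'aabb'
       = '' + '' + 'aabb'
       = 'aabb'

The pumped string is 'aabb' with length 4.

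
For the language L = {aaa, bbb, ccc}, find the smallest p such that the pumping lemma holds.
p = 4

For a finite language L, the pumping lemma holds vacuously if p > max|s| for s ∈ L.

The longest string in L = {aaa, bbb, ccc} has length 3.
If p = 4, then no string s ∈ L has |s| ≥ p, so the condition is vacuously true.

The minimum pumping length is p = 4.

Why no smaller p works: for any p ≤ 3, the longest string s ∈ L has |s| = 3 ≥ p, so it would
have to be pumpable; but pumping up (i = 2, 3, ...) produces ever longer strings, which cannot all lie in the
finite language L. So the pumping property fails for every p ≤ 3.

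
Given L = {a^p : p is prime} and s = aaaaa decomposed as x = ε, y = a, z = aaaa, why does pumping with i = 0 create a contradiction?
xy⁰z = aaaa ∉ L

Pumping with i = 0 replaces y = a by y⁰ = ε:
- Original: s = xyz = aaaaa; aaaaa has length 5, which is prime, so it is in L
- Pumped: xy⁰z = ε · ε · aaaa = aaaa
- aaaa has length 4 = 2 × 2, which is not prime, so it is not in L

The pumping lemma would require xy⁰z ∈ L, so this decomposition yields a contradiction.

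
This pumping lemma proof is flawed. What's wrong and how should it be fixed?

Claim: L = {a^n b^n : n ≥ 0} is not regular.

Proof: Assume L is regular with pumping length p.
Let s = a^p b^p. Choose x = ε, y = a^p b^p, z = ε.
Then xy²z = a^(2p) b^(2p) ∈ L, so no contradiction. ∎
Error: The decomposition violates |xy| ≤ p. With y = a^p b^p, |xy| = |y| = 2p > p. (The proof also miscomputes xy²z, which would be a^p b^p a^p b^p rather than a^(2p) b^(2p), and it wrongly treats one harmless decomposition as settling the matter — the prover does not get to choose the decomposition.)

Correction: The pumping lemma requires |xy| ≤ p, and the argument must handle every decomposition satisfying |xy| ≤ p, |y| ≥ 1. Since s starts with p a's, any such y consists only of a's, say y = a^k with k ≥ 1. Then xy²z = a^(p+k) b^p has unequal numbers of a's and b's, so xy²z ∉ L — the required contradiction.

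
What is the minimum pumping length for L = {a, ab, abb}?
p = 4

For a finite language L, the pumping lemma holds vacuously if p > max|s| for s ∈ L.

The longest string in L = {a, ab, abb} has length 3.
If p = 4, then no string s ∈ L has |s| ≥ p, so the condition is vacuously true.

The minimum pumping length is p = 4.

Why no smaller p works: for any p ≤ 3, the longest string s ∈ L has |s| = 3 ≥ p, so it would
have to be pumpable; but pumping up (i = 2, 3, ...) produces ever longer strings, which cannot all lie in the
finite language L. So the pumping property fails for every p ≤ 3.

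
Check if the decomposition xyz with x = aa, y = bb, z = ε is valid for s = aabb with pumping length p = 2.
Violated: |xy| ≤ p

The decomposition x = aa, y = bb, z = ε for s = aabb with p = 2
violates the constraint: |xy| ≤ p

|xy| = |aabb| = 4 > 2 = p. The decomposition puts too many characters in xy.

Pumping lemma constraints:
1. xyz = s (decomposition is valid)
2. |xy| ≤ p
3. |y| > 0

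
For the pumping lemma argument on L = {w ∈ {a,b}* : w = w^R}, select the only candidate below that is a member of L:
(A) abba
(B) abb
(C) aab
(A) abba

The pumping lemma is applied to a string s that lies in L, so first check membership of each option:
- (A) abba reversed is abba, the same string, so it is a palindrome and is in L ✓
- (B) abb reversed is bba ≠ abb, so it is not a palindrome and is not in L ✗
- (C) aab reversed is baa ≠ aab, so it is not a palindrome and is not in L ✗

Only (A) abba is in L, so it is the only candidate that could play the role of s.
(In a complete proof one picks s in terms of the pumping length p so that |s| ≥ p is guaranteed; a fixed string like abba illustrates the shape of such an s.)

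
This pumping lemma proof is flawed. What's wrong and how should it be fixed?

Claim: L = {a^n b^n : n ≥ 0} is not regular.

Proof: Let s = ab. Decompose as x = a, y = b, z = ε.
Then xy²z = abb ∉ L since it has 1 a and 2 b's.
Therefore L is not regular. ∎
Error: The string s = ab might be shorter than the pumping length p.

Correction: Choose s = a^p b^p to ensure |s| ≥ p. Also, the decomposition is wrong: with |xy| ≤ p, y cannot include b's when s starts with p a's.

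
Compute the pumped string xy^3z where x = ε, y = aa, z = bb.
aaaaaabb

Given x = '', y = 'aa', z = 'bb' and i = 3:

xy^3z = x + y·y·...·y (3 times) + z
       = '' + 'aa'^3 + 'bb'
       = '' + 'aaaaaa' + 'bb'
       = 'aaaaaabb'

The pumped string is 'aaaaaabb' with length 8.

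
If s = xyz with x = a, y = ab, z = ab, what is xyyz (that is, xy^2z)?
aababab

Given x = 'a', y = 'ab', z = 'ab' and i = 2:

xy^2z = x + y·y·...·y (2 times) + z
       = 'a' + 'ab'^2 + 'ab'
       = 'a' + 'abab' + 'ab'
       = 'aababab'

The pumped string is 'aababab' with length 7.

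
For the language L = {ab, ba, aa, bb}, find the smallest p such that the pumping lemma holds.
p = 3

For a finite language L, the pumping lemma holds vacuously if p > max|s| for s ∈ L.

The longest string in L = {ab, ba, aa, bb} has length 2.
If p = 3, then no string s ∈ L has |s| ≥ p, so the condition is vacuously true.

The minimum pumping length is p = 3.

Why no smaller p works: for any p ≤ 2, the longest string s ∈ L has |s| = 2 ≥ p, so it would
have to be pumpable; but pumping up (i = 2, 3, ...) produces ever longer strings, which cannot all lie in the
finite language L. So the pumping property fails for every p ≤ 2.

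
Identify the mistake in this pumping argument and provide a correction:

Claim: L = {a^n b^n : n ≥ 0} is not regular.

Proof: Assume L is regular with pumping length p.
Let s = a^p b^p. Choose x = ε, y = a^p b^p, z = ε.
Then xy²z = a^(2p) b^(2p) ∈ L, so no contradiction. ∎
Error: The decomposition violates |xy| ≤ p. With y = a^p b^p, |xy| = |y| = 2p > p. (The proof also miscomputes xy²z, which would be a^p b^p a^p b^p rather than a^(2p) b^(2p), and it wrongly treats one harmless decomposition as settling the matter — the prover does not get to choose the decomposition.)

Correction: The pumping lemma requires |xy| ≤ p, and the argument must handle every decomposition satisfying |xy| ≤ p, |y| ≥ 1. Since s starts with p a's, any such y consists only of a's, say y = a^k with k ≥ 1. Then xy²z = a^(p+k) b^p has unequal numbers of a's and b's, so xy²z ∉ L — the required contradiction.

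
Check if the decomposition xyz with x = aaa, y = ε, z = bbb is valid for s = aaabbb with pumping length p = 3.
Violated: |y| > 0

The decomposition x = aaa, y = ε, z = bbb for s = aaabbb with p = 3
violates the constraint: |y| > 0

|y| = 0, but the pumping lemma requires |y| > 0 (y must be non-empty).

Pumping lemma constraints:
1. xyz = s (decomposition is valid)
2. |xy| ≤ p
3. |y| > 0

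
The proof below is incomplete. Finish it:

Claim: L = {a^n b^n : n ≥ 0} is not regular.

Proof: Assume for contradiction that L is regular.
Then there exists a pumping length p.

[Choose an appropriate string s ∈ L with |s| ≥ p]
s = a^p b^p

This string is in L (has equal a's and b's) and has length 2p ≥ p.
Any decomposition xyz with |xy| ≤ p means y consists only of a's,
so pumping will unbalance the counts.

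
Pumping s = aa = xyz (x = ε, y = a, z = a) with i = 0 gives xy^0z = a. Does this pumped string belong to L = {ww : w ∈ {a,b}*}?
No

xy⁰z = ε · ε · a = a.
a has odd length 1, so it cannot be written as ww and is not in L.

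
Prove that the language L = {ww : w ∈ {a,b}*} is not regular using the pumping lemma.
Assume for contradiction that L is regular, and let p ≥ 1 be the pumping length given by the pumping lemma.
Choose s = a^p b a^p b. Then s ∈ L (take w = a^p b) and |s| = 2p + 2 ≥ p.
By the pumping lemma, s = xyz for some x, y, z with |xy| ≤ p, |y| ≥ 1, and xy^i z ∈ L for every i ≥ 0.
Since |xy| ≤ p and the first p symbols of s are all a's, y = a^k for some k with 1 ≤ k ≤ p.

Take i = 2: t = xy²z = a^(p + k) b a^p b.
Suppose t = uu for some string u. The string t contains exactly two b's and ends in b, so u contains exactly one b and ends in b; hence u = a^j b for some j, and uu = a^j b a^j b. Comparing with t = a^(p + k) b a^p b forces j = p + k (first block) and j = p (second block), which is impossible since k ≥ 1. So t ∉ L.

This contradicts the pumping lemma, which requires xy^i z ∈ L for all i ≥ 0.
Hence L = {ww : w ∈ {a,b}*} is not regular. ∎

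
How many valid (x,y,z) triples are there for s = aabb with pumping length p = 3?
6

For s = 'aabb' with pumping length p = 3:

Constraints: |xy| ≤ 3, |y| > 0

Valid decompositions (|xy| ≤ p, |y| ≥ 1):
  • x='', y='a', z='abb'
  • x='a', y='a', z='bb'
  • x='', y='aa', z='bb'
  • x='aa', y='b', z='b'
  • x='a', y='ab', z='b'
  • x='', y='aab', z='b'

Total count: 6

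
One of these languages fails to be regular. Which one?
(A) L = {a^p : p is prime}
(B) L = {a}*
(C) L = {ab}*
(A) {a^p : p is prime}

(A) L = {a^p : p is prime} is NOT regular.

The pumping lemma can be used to prove this:
After pumping, the length becomes composite

The other languages are regular because they can be recognized by finite automata.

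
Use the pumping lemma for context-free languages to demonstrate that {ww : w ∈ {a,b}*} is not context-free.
Assume for contradiction that L is context-free, and let p ≥ 1 be the pumping length given by the pumping lemma for CFLs.
Choose s = a^p b^p a^p b^p. Then s ∈ L (take w = a^p b^p) and |s| = 4p ≥ p.
By the CFL pumping lemma, s = uvxyz for some u, v, x, y, z with |vxy| ≤ p, |vy| ≥ 1, and uv^i xy^i z ∈ L for every i ≥ 0.

Write s as four blocks A₁ B₁ A₂ B₂ with A₁ = A₂ = a^p and B₁ = B₂ = b^p. Since |vxy| ≤ p, the window vxy lies inside at most two adjacent blocks. Take i = 0 and let t = uxz, so |t| = 4p − |vy| with 1 ≤ |vy| ≤ p. If |t| is odd, t ∉ L immediately, so assume |vy| is even (hence |vy| ≥ 2) and |t|/2 = 2p − |vy|/2, which satisfies p ≤ |t|/2 ≤ 2p − 1.

Case 1 (vxy inside A₁B₁): t = a^(p−j) b^(p−l) a^p b^p with j + l = |vy|. The second half of t has length < 2p, so it is a suffix of the trailing a^p b^p and ends in b; the first half is a^(p−j) b^(p−l) a^((j+l)/2), which ends in a because (j+l)/2 ≥ 1. The halves differ, so t ∉ L.

Case 2 (vxy inside B₁A₂, straddling the middle): t = a^p b^(p−j) a^(p−l) b^p with j + l = |vy|. If t = ww, then w is a prefix of t of length ≥ p, so w begins with a^p; and w is a suffix of t of length ≥ p, so w ends with b^p. That forces |w| ≥ 2p, contradicting |w| = |t|/2 ≤ 2p − 1. So t ∉ L.

Case 3 (vxy inside A₂B₂): t = a^p b^p a^(p−j) b^(p−l) with j + l = |vy|. The first half of t is a prefix of a^p b^p, so it begins with a; the second half is b^((j+l)/2) a^(p−j) b^(p−l), which begins with b. The halves differ, so t ∉ L.

In every case uv⁰xy⁰z = uxz ∉ L.

This contradicts the CFL pumping lemma, which requires uv^i xy^i z ∈ L for all i ≥ 0.
Hence L = {ww : w ∈ {a,b}*} is not context-free. ∎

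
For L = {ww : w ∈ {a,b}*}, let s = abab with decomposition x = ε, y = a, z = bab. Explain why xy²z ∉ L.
xy²z = aabab ∉ L

Pumping with i = 2 replaces y = a by y² = aa:
- Original: s = xyz = abab; abab splits into halves ab · ab, which are equal, so it is in L (w = ab)
- Pumped: xy²z = ε · aa · bab = aabab
- aabab has odd length 5, so it cannot be written as ww and is not in L

The pumping lemma would require xy²z ∈ L, so this decomposition yields a contradiction.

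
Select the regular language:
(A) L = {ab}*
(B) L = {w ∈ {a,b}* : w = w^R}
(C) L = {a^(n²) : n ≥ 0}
(A) {ab}*

(A) L = {ab}* is regular.

This can be recognized by a finite automaton (DFA/NFA).
Regular expressions like {ab}* define regular languages.

The other choices are not regular:
- {w ∈ {a,b}* : w = w^R}: After pumping, the string is no longer symmetric
- {a^(n²) : n ≥ 0}: After pumping, length is no longer a perfect square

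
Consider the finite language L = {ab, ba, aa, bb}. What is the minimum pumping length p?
p = 3

For a finite language L, the pumping lemma holds vacuously if p > max|s| for s ∈ L.

The longest string in L = {ab, ba, aa, bb} has length 2.
If p = 3, then no string s ∈ L has |s| ≥ p, so the condition is vacuously true.

The minimum pumping length is p = 3.

Why no smaller p works: for any p ≤ 2, the longest string s ∈ L has |s| = 2 ≥ p, so it would
have to be pumpable; but pumping up (i = 2, 3, ...) produces ever longer strings, which cannot all lie in the
finite language L. So the pumping property fails for every p ≤ 2.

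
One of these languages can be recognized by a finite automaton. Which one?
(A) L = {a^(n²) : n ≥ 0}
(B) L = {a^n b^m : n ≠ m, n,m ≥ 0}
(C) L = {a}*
(C) {a}*

(C) L = {a}* is regular.

This can be recognized by a finite automaton (DFA/NFA).
Regular expressions like {a}* define regular languages.

The other choices are not regular:
- {a^n b^m : n ≠ m, n,m ≥ 0}: After pumping a's, we can make n = m
- {a^(n²) : n ≥ 0}: After pumping, length is no longer a perfect square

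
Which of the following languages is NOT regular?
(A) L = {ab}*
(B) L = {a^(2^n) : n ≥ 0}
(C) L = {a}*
(B) {a^(2^n) : n ≥ 0}

(B) L = {a^(2^n) : n ≥ 0} is NOT regular.

The pumping lemma can be used to prove this:
After pumping, length is no longer a power of 2

The other languages are regular because they can be recognized by finite automata.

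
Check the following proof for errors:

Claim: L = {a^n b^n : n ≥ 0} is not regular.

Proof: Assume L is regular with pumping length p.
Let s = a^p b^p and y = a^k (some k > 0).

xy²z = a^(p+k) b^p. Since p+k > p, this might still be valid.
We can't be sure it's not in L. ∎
The proof is INCORRECT.

Error: The conclusion is wrong.
xy²z = a^(p+k) b^p is definitely NOT in L because the number of a's (p+k) ≠ number of b's (p).
The proof incorrectly doubts what is actually a valid contradiction.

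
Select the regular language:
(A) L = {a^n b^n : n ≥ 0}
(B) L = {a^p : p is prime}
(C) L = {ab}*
(C) {ab}*

(C) L = {ab}* is regular.

This can be recognized by a finite automaton (DFA/NFA).
Regular expressions like {ab}* define regular languages.

The other choices are not regular:
- {a^p : p is prime}: After pumping, the length becomes composite
- {a^n b^n : n ≥ 0}: After pumping, the number of a's and b's become unequal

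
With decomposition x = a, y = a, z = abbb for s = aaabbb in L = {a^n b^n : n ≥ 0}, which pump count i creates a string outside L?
i = 3

xy³z = a · aaa · abbb = aaaaabbb; aaaaabbb has 5 a's and 3 b's; 5 ≠ 3, so it is not in L.
(Other choices also work, e.g. i = 0, 2; only i = 1 is guaranteed to stay in L since xy¹z = s.)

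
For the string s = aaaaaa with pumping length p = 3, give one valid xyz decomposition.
x = '', y = 'a', z = 'aaaaa'

For s = aaaaaa and p = 3, one valid decomposition is:
- x = '' (length 0)
- y = 'a' (length 1)
- z = 'aaaaa' (length 5)

Verification:
- xyz = '' + 'a' + 'aaaaa' = aaaaaa ✓
- |xy| = 1 ≤ 3 ✓
- |y| = 1 > 0 ✓

All pumping lemma constraints are satisfied.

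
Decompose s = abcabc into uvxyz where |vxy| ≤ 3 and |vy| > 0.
u='ab', v='c', x='a', y='b', z='c'

For s = abcabc with pumping length p = 3:

One valid decomposition:
- u = 'ab'
- v = 'c'
- x = 'a'
- y = 'b'
- z = 'c'

Verification:
- uvxyz = 'ab' + 'c' + 'a' + 'b' + 'c' = abcabc ✓
- |vxy| = |'cab'| = 3 ≤ 3 ✓
- |vy| = |'cb'| = 2 > 0 ✓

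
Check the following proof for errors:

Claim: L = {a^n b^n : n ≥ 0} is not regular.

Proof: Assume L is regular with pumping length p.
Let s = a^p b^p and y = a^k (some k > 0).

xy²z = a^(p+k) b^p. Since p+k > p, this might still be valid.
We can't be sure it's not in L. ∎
The proof is INCORRECT.

Error: The conclusion is wrong.
xy²z = a^(p+k) b^p is definitely NOT in L because the number of a's (p+k) ≠ number of b's (p).
The proof incorrectly doubts what is actually a valid contradiction.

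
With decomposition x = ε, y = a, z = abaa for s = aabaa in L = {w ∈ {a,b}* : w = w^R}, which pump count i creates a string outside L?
i = 0

xy⁰z = ε · ε · abaa = abaa; abaa reversed is aaba ≠ abaa, so it is not a palindrome and is not in L.
(Other choices also work, e.g. i = 2, 3; only i = 1 is guaranteed to stay in L since xy¹z = s.)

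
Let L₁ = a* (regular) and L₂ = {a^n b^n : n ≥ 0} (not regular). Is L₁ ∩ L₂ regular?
Yes — L₁ ∩ L₂ is regular.

A string of a* contains no b's, and the only string of {a^n b^n} with no b's is ε (n = 0). So L₁ ∩ L₂ = {ε}, a finite language, which is regular.

Note that the bare facts "L₁ regular, L₂ non-regular" do not settle the question by themselves: the closure of regular languages under ∪, ∩, complement and difference applies only when BOTH operands are regular. With a non-regular operand the result can come out regular or non-regular depending on the specific languages, so one has to work out L₁ ∩ L₂ for this particular pair, as above.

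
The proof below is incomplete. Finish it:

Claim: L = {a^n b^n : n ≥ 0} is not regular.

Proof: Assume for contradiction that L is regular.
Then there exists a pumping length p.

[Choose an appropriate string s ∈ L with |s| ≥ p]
s = a^p b^p

This string is in L (has equal a's and b's) and has length 2p ≥ p.
Any decomposition xyz with |xy| ≤ p means y consists only of a's,
so pumping will unbalance the counts.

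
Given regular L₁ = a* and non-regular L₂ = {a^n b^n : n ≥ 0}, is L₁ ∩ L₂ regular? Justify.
Yes — L₁ ∩ L₂ is regular.

A string of a* contains no b's, and the only string of {a^n b^n} with no b's is ε (n = 0). So L₁ ∩ L₂ = {ε}, a finite language, which is regular.

Note that the bare facts "L₁ regular, L₂ non-regular" do not settle the question by themselves: the closure of regular languages under ∪, ∩, complement and difference applies only when BOTH operands are regular. With a non-regular operand the result can come out regular or non-regular depending on the specific languages, so one has to work out L₁ ∩ L₂ for this particular pair, as above.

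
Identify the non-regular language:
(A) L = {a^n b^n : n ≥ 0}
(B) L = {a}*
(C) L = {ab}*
(A) {a^n b^n : n ≥ 0}

(A) L = {a^n b^n : n ≥ 0} is NOT regular.

The pumping lemma can be used to prove this:
After pumping, the number of a's and b's become unequal

The other languages are regular because they can be recognized by finite automata.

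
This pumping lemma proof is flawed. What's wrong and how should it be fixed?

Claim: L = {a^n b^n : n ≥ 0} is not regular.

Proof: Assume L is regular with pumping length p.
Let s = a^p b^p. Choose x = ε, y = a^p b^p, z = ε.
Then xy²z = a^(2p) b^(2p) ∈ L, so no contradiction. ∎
Error: The decomposition violates |xy| ≤ p. With y = a^p b^p, |xy| = |y| = 2p > p. (The proof also miscomputes xy²z, which would be a^p b^p a^p b^p rather than a^(2p) b^(2p), and it wrongly treats one harmless decomposition as settling the matter — the prover does not get to choose the decomposition.)

Correction: The pumping lemma requires |xy| ≤ p, and the argument must handle every decomposition satisfying |xy| ≤ p, |y| ≥ 1. Since s starts with p a's, any such y consists only of a's, say y = a^k with k ≥ 1. Then xy²z = a^(p+k) b^p has unequal numbers of a's and b's, so xy²z ∉ L — the required contradiction.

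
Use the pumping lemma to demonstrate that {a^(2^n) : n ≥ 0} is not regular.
Assume for contradiction that L is regular, and let p ≥ 1 be the pumping length given by the pumping lemma.
Choose s = a^(2^p). Then s ∈ L and |s| = 2^p ≥ p.
By the pumping lemma, s = xyz for some x, y, z with |xy| ≤ p, |y| ≥ 1, and xy^i z ∈ L for every i ≥ 0.
Here y = a^k for some k with 1 ≤ k ≤ |xy| ≤ p, and p < 2^p.

Take i = 2: |xy²z| = 2^p + k.
Now 2^p < 2^p + k ≤ 2^p + p < 2^p + 2^p = 2^(p+1).
So |xy²z| lies strictly between the consecutive powers of two 2^p and 2^(p+1), hence is not a power of 2, and xy²z ∉ L.

This contradicts the pumping lemma, which requires xy^i z ∈ L for all i ≥ 0.
Hence L = {a^(2^n) : n ≥ 0} is not regular. ∎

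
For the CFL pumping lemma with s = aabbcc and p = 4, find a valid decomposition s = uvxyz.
u='a', v='a', x='bb', y='c', z='c'

For s = aabbcc with pumping length p = 4:

One valid decomposition:
- u = 'a'
- v = 'a'
- x = 'bb'
- y = 'c'
- z = 'c'

Verification:
- uvxyz = 'a' + 'a' + 'bb' + 'c' + 'c' = aabbcc ✓
- |vxy| = |'abbc'| = 4 ≤ 4 ✓
- |vy| = |'ac'| = 2 > 0 ✓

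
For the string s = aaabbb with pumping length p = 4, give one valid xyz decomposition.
x = 'a', y = 'a', z = 'abbb'

For s = aaabbb and p = 4, one valid decomposition is:
- x = 'a' (length 1)
- y = 'a' (length 1)
- z = 'abbb' (length 4)

Verification:
- xyz = 'a' + 'a' + 'abbb' = aaabbb ✓
- |xy| = 2 ≤ 4 ✓
- |y| = 1 > 0 ✓

All pumping lemma constraints are satisfied.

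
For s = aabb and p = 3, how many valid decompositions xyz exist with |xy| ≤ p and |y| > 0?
6

For s = 'aabb' with pumping length p = 3:

Constraints: |xy| ≤ 3, |y| > 0

Valid decompositions (|xy| ≤ p, |y| ≥ 1):
  • x='', y='a', z='abb'
  • x='a', y='a', z='bb'
  • x='', y='aa', z='bb'
  • x='aa', y='b', z='b'
  • x='a', y='ab', z='b'
  • x='', y='aab', z='b'

Total count: 6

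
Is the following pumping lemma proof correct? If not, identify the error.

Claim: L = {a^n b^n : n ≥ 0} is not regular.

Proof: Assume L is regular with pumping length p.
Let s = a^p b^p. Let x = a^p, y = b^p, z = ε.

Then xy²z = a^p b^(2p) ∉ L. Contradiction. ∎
The proof is INCORRECT.

Error: The decomposition violates |xy| ≤ p.
With x = a^p and y = b^p, we have |xy| = 2p > p.
The pumping lemma requires |xy| ≤ p, so y must be within the first p characters.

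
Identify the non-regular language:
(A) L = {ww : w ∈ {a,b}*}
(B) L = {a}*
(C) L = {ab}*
(A) {ww : w ∈ {a,b}*}

(A) L = {ww : w ∈ {a,b}*} is NOT regular.

The pumping lemma can be used to prove this:
After pumping, the two halves no longer match

The other languages are regular because they can be recognized by finite automata.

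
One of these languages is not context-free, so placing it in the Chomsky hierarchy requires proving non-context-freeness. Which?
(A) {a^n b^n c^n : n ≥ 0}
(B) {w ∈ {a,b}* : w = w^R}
(A) {a^n b^n c^n : n ≥ 0}

(A) {a^n b^n c^n : n ≥ 0} requires the CFL pumping lemma.

- {w ∈ {a,b}* : w = w^R} is context-free (but not regular)
  • Can be shown non-regular with the regular pumping lemma
  • After pumping, the string is no longer symmetric

- {a^n b^n c^n : n ≥ 0} is NOT context-free
  • Requires the CFL pumping lemma to prove
  • Cannot maintain three equal counts simultaneously

The CFL pumping lemma is "stronger" in that it can prove non-membership
in the larger class of context-free languages.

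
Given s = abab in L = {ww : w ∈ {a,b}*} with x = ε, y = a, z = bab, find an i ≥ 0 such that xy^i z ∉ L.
i = 2

xy²z = ε · aa · bab = aabab; aabab has odd length 5, so it cannot be written as ww and is not in L.
(Other choices also work, e.g. i = 0, 3; only i = 1 is guaranteed to stay in L since xy¹z = s.)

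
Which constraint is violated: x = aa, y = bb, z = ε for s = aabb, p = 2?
Violated: |xy| ≤ p

The decomposition x = aa, y = bb, z = ε for s = aabb with p = 2
violates the constraint: |xy| ≤ p

|xy| = |aabb| = 4 > 2 = p. The decomposition puts too many characters in xy.

Pumping lemma constraints:
1. xyz = s (decomposition is valid)
2. |xy| ≤ p
3. |y| > 0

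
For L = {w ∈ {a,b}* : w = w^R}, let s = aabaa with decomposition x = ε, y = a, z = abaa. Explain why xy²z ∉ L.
xy²z = aaabaa ∉ L

Pumping with i = 2 replaces y = a by y² = aa:
- Original: s = xyz = aabaa; aabaa reversed is aabaa, the same string, so it is a palindrome and is in L
- Pumped: xy²z = ε · aa · abaa = aaabaa
- aaabaa reversed is aabaaa ≠ aaabaa, so it is not a palindrome and is not in L

The pumping lemma would require xy²z ∈ L, so this decomposition yields a contradiction.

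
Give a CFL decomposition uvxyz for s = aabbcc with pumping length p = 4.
u='a', v='a', x='bb', y='c', z='c'

For s = aabbcc with pumping length p = 4:

One valid decomposition:
- u = 'a'
- v = 'a'
- x = 'bb'
- y = 'c'
- z = 'c'

Verification:
- uvxyz = 'a' + 'a' + 'bb' + 'c' + 'c' = aabbcc ✓
- |vxy| = |'abbc'| = 4 ≤ 4 ✓
- |vy| = |'ac'| = 2 > 0 ✓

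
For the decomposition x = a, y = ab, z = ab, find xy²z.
aababab

Given x = 'a', y = 'ab', z = 'ab' and i = 2:

xy^2z = x + y·y·...·y (2 times) + z
       = 'a' + 'ab'^2 + 'ab'
       = 'a' + 'abab' + 'ab'
       = 'aababab'

The pumped string is 'aababab' with length 7.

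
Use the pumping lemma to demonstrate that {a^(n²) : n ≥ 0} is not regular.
Assume for contradiction that L is regular, and let p ≥ 1 be the pumping length given by the pumping lemma.
Choose s = a^(p²). Then s ∈ L and |s| = p² ≥ p.
By the pumping lemma, s = xyz for some x, y, z with |xy| ≤ p, |y| ≥ 1, and xy^i z ∈ L for every i ≥ 0.
Here y = a^k for some k with 1 ≤ k ≤ |xy| ≤ p.

Take i = 2: |xy²z| = p² + k.
Now p² < p² + k ≤ p² + p < p² + 2p + 1 = (p + 1)².
So |xy²z| lies strictly between the consecutive squares p² and (p + 1)², hence is not a perfect square, and xy²z ∉ L.

This contradicts the pumping lemma, which requires xy^i z ∈ L for all i ≥ 0.
Hence L = {a^(n²) : n ≥ 0} is not regular. ∎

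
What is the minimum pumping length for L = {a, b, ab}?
p = 3

For a finite language L, the pumping lemma holds vacuously if p > max|s| for s ∈ L.

The longest string in L = {a, b, ab} has length 2.
If p = 3, then no string s ∈ L has |s| ≥ p, so the condition is vacuously true.

The minimum pumping length is p = 3.

Why no smaller p works: for any p ≤ 2, the longest string s ∈ L has |s| = 2 ≥ p, so it would
have to be pumpable; but pumping up (i = 2, 3, ...) produces ever longer strings, which cannot all lie in the
finite language L. So the pumping property fails for every p ≤ 2.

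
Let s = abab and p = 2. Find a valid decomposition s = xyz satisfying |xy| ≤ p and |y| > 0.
x = '', y = 'a', z = 'bab'

For s = abab and p = 2, one valid decomposition is:
- x = '' (length 0)
- y = 'a' (length 1)
- z = 'bab' (length 3)

Verification:
- xyz = '' + 'a' + 'bab' = abab ✓
- |xy| = 1 ≤ 2 ✓
- |y| = 1 > 0 ✓

All pumping lemma constraints are satisfied.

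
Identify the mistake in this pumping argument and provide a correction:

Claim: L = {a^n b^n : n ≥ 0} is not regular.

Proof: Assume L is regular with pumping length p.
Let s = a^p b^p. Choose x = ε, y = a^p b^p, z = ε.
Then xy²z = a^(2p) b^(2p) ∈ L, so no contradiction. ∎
Error: The decomposition violates |xy| ≤ p. With y = a^p b^p, |xy| = |y| = 2p > p. (The proof also miscomputes xy²z, which would be a^p b^p a^p b^p rather than a^(2p) b^(2p), and it wrongly treats one harmless decomposition as settling the matter — the prover does not get to choose the decomposition.)

Correction: The pumping lemma requires |xy| ≤ p, and the argument must handle every decomposition satisfying |xy| ≤ p, |y| ≥ 1. Since s starts with p a's, any such y consists only of a's, say y = a^k with k ≥ 1. Then xy²z = a^(p+k) b^p has unequal numbers of a's and b's, so xy²z ∉ L — the required contradiction.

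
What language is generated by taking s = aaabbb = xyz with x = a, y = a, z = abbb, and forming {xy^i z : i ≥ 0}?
{xy^i z : i ≥ 0} = {a^(2+i) b^3 : i ≥ 0} = {aabbb, aaabbb, aaaabbb, ...}

With x = a, y = a, z = abbb: Starting with aaabbb and pumping the second 'a', we get strings with 2+i a's followed by 3 b's for i = 0, 1, 2, ...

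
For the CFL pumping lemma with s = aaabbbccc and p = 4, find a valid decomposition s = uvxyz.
u='aa', v='a', x='bb', y='b', z='ccc'

For s = aaabbbccc with pumping length p = 4:

One valid decomposition:
- u = 'aa'
- v = 'a'
- x = 'bb'
- y = 'b'
- z = 'ccc'

Verification:
- uvxyz = 'aa' + 'a' + 'bb' + 'b' + 'ccc' = aaabbbccc ✓
- |vxy| = |'abbb'| = 4 ≤ 4 ✓
- |vy| = |'ab'| = 2 > 0 ✓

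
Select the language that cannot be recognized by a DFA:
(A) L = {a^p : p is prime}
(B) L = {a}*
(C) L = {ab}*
(A) {a^p : p is prime}

(A) L = {a^p : p is prime} is NOT regular.

The pumping lemma can be used to prove this:
After pumping, the length becomes composite

The other languages are regular because they can be recognized by finite automata.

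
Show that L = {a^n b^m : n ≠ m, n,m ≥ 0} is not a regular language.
Assume for contradiction that L is regular, and let p ≥ 1 be the pumping length given by the pumping lemma.
Choose s = a^p b^(p + p!). Then s ∈ L because p ≠ p + p! (as p! ≥ 1), and |s| ≥ p.
By the pumping lemma, s = xyz for some x, y, z with |xy| ≤ p, |y| ≥ 1, and xy^i z ∈ L for every i ≥ 0.
Since |xy| ≤ p and the first p symbols of s are all a's, y = a^k for some k with 1 ≤ k ≤ p.
For every i ≥ 0, xy^i z = a^(p + (i − 1)k) b^(p + p!).

Because 1 ≤ k ≤ p, k divides p!. Let t = p!/k (a positive integer) and take i = t + 1.
Then the number of a's is p + tk = p + p!, which equals the number of b's.
So xy^(t+1) z = a^(p + p!) b^(p + p!) has equally many a's and b's and is NOT in L.

This contradicts the pumping lemma, which requires xy^i z ∈ L for all i ≥ 0.
Hence L = {a^n b^m : n ≠ m, n,m ≥ 0} is not regular. ∎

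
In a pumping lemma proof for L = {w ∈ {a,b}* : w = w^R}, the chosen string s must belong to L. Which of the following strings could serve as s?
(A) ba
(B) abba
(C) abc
(B) abba

The pumping lemma is applied to a string s that lies in L, so first check membership of each option:
- (A) ba reversed is ab ≠ ba, so it is not a palindrome and is not in L ✗
- (B) abba reversed is abba, the same string, so it is a palindrome and is in L ✓
- (C) abc reversed is cba ≠ abc, so it is not a palindrome and is not in L ✗

Only (B) abba is in L, so it is the only candidate that could play the role of s.
(In a complete proof one picks s in terms of the pumping length p so that |s| ≥ p is guaranteed; a fixed string like abba illustrates the shape of such an s.)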